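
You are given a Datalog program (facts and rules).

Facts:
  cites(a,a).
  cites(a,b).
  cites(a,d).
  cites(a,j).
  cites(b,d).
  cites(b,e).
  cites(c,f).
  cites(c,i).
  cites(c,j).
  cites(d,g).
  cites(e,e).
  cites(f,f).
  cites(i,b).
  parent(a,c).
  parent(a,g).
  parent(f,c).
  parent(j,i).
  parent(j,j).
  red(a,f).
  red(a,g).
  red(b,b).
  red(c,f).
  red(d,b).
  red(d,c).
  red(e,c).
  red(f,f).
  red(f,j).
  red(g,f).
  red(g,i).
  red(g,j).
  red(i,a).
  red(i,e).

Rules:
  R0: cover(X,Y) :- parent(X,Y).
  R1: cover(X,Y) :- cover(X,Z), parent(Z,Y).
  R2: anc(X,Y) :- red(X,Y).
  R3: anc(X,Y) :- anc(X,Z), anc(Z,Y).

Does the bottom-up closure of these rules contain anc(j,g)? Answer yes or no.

round 1: derive anc(a,f) via R2 from red(a,f)
round 1: derive anc(a,g) via R2 from red(a,g)
round 1: derive anc(b,b) via R2 from red(b,b)
round 1: derive anc(c,f) via R2 from red(c,f)
round 1: derive anc(d,b) via R2 from red(d,b)
round 1: derive anc(d,c) via R2 from red(d,c)
round 1: derive anc(e,c) via R2 from red(e,c)
round 1: derive anc(f,f) via R2 from red(f,f)
round 1: derive anc(f,j) via R2 from red(f,j)
round 1: derive anc(g,f) via R2 from red(g,f)
round 1: derive anc(g,i) via R2 from red(g,i)
round 1: derive anc(g,j) via R2 from red(g,j)
round 1: derive anc(i,a) via R2 from red(i,a)
round 1: derive anc(i,e) via R2 from red(i,e)
round 2: derive anc(a,i) via R3 from anc(a,g), anc(g,i)
round 2: derive anc(a,j) via R3 from anc(a,f), anc(f,j)
round 2: derive anc(c,j) via R3 from anc(c,f), anc(f,j)
round 2: derive anc(d,f) via R3 from anc(d,c), anc(c,f)
round 2: derive anc(e,f) via R3 from anc(e,c), anc(c,f)
round 2: derive anc(g,a) via R3 from anc(g,i), anc(i,a)
round 2: derive anc(g,e) via R3 from anc(g,i), anc(i,e)
round 2: derive anc(i,c) via R3 from anc(i,e), anc(e,c)
round 2: derive anc(i,f) via R3 from anc(i,a), anc(a,f)
round 2: derive anc(i,g) via R3 from anc(i,a), anc(a,g)
round 3: derive anc(a,a) via R3 from anc(a,g), anc(g,a)
round 3: derive anc(a,c) via R3 from anc(a,i), anc(i,c)
round 3: derive anc(a,e) via R3 from anc(a,g), anc(g,e)
round 3: derive anc(d,j) via R3 from anc(d,c), anc(c,j)
round 3: derive anc(e,j) via R3 from anc(e,c), anc(c,j)
round 3: derive anc(g,c) via R3 from anc(g,e), anc(e,c)
round 3: derive anc(g,g) via R3 from anc(g,a), anc(a,g)
round 3: derive anc(i,i) via R3 from anc(i,a), anc(a,i)
round 3: derive anc(i,j) via R3 from anc(i,a), anc(a,j)

no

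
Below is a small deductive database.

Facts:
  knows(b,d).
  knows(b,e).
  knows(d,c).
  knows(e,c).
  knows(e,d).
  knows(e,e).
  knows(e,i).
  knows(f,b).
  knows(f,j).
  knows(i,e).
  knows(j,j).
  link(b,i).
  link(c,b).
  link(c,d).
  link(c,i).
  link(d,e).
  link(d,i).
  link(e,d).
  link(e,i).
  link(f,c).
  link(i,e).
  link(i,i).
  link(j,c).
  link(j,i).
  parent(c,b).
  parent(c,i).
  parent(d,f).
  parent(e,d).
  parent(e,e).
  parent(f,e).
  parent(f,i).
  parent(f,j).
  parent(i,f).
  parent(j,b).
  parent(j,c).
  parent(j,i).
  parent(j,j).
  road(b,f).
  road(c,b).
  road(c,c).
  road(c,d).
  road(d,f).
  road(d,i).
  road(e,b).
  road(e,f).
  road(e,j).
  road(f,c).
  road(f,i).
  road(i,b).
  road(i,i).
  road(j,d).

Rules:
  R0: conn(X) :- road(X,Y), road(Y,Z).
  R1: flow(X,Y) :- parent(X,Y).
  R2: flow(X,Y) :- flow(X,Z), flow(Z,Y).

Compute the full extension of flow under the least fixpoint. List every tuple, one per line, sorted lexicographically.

round 1: derive flow(c,b) via R1 from parent(c,b)
round 1: derive flow(c,i) via R1 from parent(c,i)
round 1: derive flow(d,f) via R1 from parent(d,f)
round 1: derive flow(e,d) via R1 from parent(e,d)
round 1: derive flow(e,e) via R1 from parent(e,e)
round 1: derive flow(f,e) via R1 from parent(f,e)
round 1: derive flow(f,i) via R1 from parent(f,i)
round 1: derive flow(f,j) via R1 from parent(f,j)
round 1: derive flow(i,f) via R1 from parent(i,f)
round 1: derive flow(j,b) via R1 from parent(j,b)
round 1: derive flow(j,c) via R1 from parent(j,c)
round 1: derive flow(j,i) via R1 from parent(j,i)
round 1: derive flow(j,j) via R1 from parent(j,j)
round 2: derive flow(c,f) via R2 from flow(c,i), flow(i,f)
round 2: derive flow(d,e) via R2 from flow(d,f), flow(f,e)
round 2: derive flow(d,i) via R2 from flow(d,f), flow(f,i)
round 2: derive flow(d,j) via R2 from flow(d,f), flow(f,j)
round 2: derive flow(e,f) via R2 from flow(e,d), flow(d,f)
round 2: derive flow(f,b) via R2 from flow(f,j), flow(j,b)
round 2: derive flow(f,c) via R2 from flow(f,j), flow(j,c)
round 2: derive flow(f,d) via R2 from flow(f,e), flow(e,d)
round 2: derive flow(f,f) via R2 from flow(f,i), flow(i,f)
round 2: derive flow(i,e) via R2 from flow(i,f), flow(f,e)
round 2: derive flow(i,i) via R2 from flow(i,f), flow(f,i)
round 2: derive flow(i,j) via R2 from flow(i,f), flow(f,j)
round 2: derive flow(j,f) via R2 from flow(j,i), flow(i,f)
round 3: derive flow(c,c) via R2 from flow(c,f), flow(f,c)
round 3: derive flow(c,d) via R2 from flow(c,f), flow(f,d)
round 3: derive flow(c,e) via R2 from flow(c,f), flow(f,e)
round 3: derive flow(c,j) via R2 from flow(c,f), flow(f,j)
round 3: derive flow(d,b) via R2 from flow(d,f), flow(f,b)
round 3: derive flow(d,c) via R2 from flow(d,f), flow(f,c)
round 3: derive flow(d,d) via R2 from flow(d,e), flow(e,d)
round 3: derive flow(e,b) via R2 from flow(e,f), flow(f,b)
round 3: derive flow(e,c) via R2 from flow(e,f), flow(f,c)
round 3: derive flow(e,i) via R2 from flow(e,d), flow(d,i)
round 3: derive flow(e,j) via R2 from flow(e,d), flow(d,j)
round 3: derive flow(i,b) via R2 from flow(i,f), flow(f,b)
round 3: derive flow(i,c) via R2 from flow(i,f), flow(f,c)
round 3: derive flow(i,d) via R2 from flow(i,e), flow(e,d)
round 3: derive flow(j,d) via R2 from flow(j,f), flow(f,d)
round 3: derive flow(j,e) via R2 from flow(j,f), flow(f,e)

flow(c,b)
flow(c,c)
flow(c,d)
flow(c,e)
flow(c,f)
flow(c,i)
flow(c,j)
flow(d,b)
flow(d,c)
flow(d,d)
flow(d,e)
flow(d,f)
flow(d,i)
flow(d,j)
flow(e,b)
flow(e,c)
flow(e,d)
flow(e,e)
flow(e,f)
flow(e,i)
flow(e,j)
flow(f,b)
flow(f,c)
flow(f,d)
flow(f,e)
flow(f,f)
flow(f,i)
flow(f,j)
flow(i,b)
flow(i,c)
flow(i,d)
flow(i,e)
flow(i,f)
flow(i,i)
flow(i,j)
flow(j,b)
flow(j,c)
flow(j,d)
flow(j,e)
flow(j,f)
flow(j,i)
flow(j,j)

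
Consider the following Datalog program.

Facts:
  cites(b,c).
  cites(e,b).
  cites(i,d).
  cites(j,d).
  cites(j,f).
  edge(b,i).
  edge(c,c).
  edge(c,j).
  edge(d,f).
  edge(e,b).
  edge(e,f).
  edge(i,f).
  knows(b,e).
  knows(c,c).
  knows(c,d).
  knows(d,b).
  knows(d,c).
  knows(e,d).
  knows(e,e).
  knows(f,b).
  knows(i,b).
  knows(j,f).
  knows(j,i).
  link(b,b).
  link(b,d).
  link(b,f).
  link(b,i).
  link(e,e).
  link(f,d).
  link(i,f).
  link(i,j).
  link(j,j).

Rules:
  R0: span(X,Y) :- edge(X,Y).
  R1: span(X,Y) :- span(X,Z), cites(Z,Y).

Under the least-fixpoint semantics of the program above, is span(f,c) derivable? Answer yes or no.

no

round 1: derive span(b,i) via R0 from edge(b,i)
round 1: derive span(c,c) via R0 from edge(c,c)
round 1: derive span(c,j) via R0 from edge(c,j)
round 1: derive span(d,f) via R0 from edge(d,f)
round 1: derive span(e,b) via R0 from edge(e,b)
round 1: derive span(e,f) via R0 from edge(e,f)
round 1: derive span(i,f) via R0 from edge(i,f)
round 2: derive span(b,d) via R1 from span(b,i), cites(i,d)
round 2: derive span(c,d) via R1 from span(c,j), cites(j,d)
round 2: derive span(c,f) via R1 from span(c,j), cites(j,f)
round 2: derive span(e,c) via R1 from span(e,b), cites(b,c)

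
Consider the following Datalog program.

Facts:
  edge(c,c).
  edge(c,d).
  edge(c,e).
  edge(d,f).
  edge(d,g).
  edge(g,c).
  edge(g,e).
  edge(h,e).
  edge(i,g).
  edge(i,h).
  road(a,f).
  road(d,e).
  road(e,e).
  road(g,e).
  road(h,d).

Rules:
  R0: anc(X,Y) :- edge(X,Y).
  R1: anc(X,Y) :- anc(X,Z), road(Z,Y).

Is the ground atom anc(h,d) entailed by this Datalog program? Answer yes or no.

no

round 1: derive anc(c,c) via R0 from edge(c,c)
round 1: derive anc(c,d) via R0 from edge(c,d)
round 1: derive anc(c,e) via R0 from edge(c,e)
round 1: derive anc(d,f) via R0 from edge(d,f)
round 1: derive anc(d,g) via R0 from edge(d,g)
round 1: derive anc(g,c) via R0 from edge(g,c)
round 1: derive anc(g,e) via R0 from edge(g,e)
round 1: derive anc(h,e) via R0 from edge(h,e)
round 1: derive anc(i,g) via R0 from edge(i,g)
round 1: derive anc(i,h) via R0 from edge(i,h)
round 2: derive anc(d,e) via R1 from anc(d,g), road(g,e)
round 2: derive anc(i,d) via R1 from anc(i,h), road(h,d)
round 2: derive anc(i,e) via R1 from anc(i,g), road(g,e)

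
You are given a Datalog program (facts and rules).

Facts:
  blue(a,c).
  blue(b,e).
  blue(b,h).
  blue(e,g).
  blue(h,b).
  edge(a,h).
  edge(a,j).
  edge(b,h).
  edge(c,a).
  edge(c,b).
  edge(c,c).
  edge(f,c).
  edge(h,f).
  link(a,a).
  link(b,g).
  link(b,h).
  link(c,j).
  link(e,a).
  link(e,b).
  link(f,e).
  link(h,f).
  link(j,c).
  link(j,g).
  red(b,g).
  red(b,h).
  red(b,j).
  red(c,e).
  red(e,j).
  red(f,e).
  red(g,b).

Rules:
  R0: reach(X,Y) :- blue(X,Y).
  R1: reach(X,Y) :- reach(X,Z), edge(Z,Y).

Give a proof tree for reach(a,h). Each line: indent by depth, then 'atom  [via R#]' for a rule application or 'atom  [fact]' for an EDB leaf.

reach(a,h)  [via R1]
  reach(a,a)  [via R1]
    reach(a,c)  [via R0]
      blue(a,c)  [fact]
    edge(c,a)  [fact]
  edge(a,h)  [fact]

round 1: derive reach(a,c) via R0 from blue(a,c)
round 1: derive reach(b,e) via R0 from blue(b,e)
round 1: derive reach(b,h) via R0 from blue(b,h)
round 1: derive reach(e,g) via R0 from blue(e,g)
round 1: derive reach(h,b) via R0 from blue(h,b)
round 2: derive reach(a,a) via R1 from reach(a,c), edge(c,a)
round 2: derive reach(a,b) via R1 from reach(a,c), edge(c,b)
round 2: derive reach(b,f) via R1 from reach(b,h), edge(h,f)
round 2: derive reach(h,h) via R1 from reach(h,b), edge(b,h)
round 3: derive reach(a,h) via R1 from reach(a,a), edge(a,h)
round 3: derive reach(a,j) via R1 from reach(a,a), edge(a,j)
round 3: derive reach(b,c) via R1 from reach(b,f), edge(f,c)
round 3: derive reach(h,f) via R1 from reach(h,h), edge(h,f)
round 4: derive reach(a,f) via R1 from reach(a,h), edge(h,f)
round 4: derive reach(b,a) via R1 from reach(b,c), edge(c,a)
round 4: derive reach(b,b) via R1 from reach(b,c), edge(c,b)
round 4: derive reach(h,c) via R1 from reach(h,f), edge(f,c)
round 5: derive reach(b,j) via R1 from reach(b,a), edge(a,j)
round 5: derive reach(h,a) via R1 from reach(h,c), edge(c,a)
round 6: derive reach(h,j) via R1 from reach(h,a), edge(a,j)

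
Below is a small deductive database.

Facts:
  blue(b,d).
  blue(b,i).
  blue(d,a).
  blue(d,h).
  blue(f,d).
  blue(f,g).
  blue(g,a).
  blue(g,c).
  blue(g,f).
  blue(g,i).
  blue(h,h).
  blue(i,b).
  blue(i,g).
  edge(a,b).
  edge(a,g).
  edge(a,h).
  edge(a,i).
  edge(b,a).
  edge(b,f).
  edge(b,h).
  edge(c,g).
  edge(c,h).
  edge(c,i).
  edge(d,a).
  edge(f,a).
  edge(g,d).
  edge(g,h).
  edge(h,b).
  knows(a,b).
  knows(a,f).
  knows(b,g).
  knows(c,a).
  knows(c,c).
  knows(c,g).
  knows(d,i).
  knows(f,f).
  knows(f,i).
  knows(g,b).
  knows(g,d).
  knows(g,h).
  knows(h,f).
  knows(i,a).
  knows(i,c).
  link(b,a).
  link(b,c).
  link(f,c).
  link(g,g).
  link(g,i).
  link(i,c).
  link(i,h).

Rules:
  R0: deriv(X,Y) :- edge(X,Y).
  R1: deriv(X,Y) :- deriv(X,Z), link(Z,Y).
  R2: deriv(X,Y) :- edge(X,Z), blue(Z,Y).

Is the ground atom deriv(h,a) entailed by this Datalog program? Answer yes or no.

round 1: derive deriv(a,b) via R0 from edge(a,b)
round 1: derive deriv(a,g) via R0 from edge(a,g)
round 1: derive deriv(a,h) via R0 from edge(a,h)
round 1: derive deriv(a,i) via R0 from edge(a,i)
round 1: derive deriv(b,a) via R0 from edge(b,a)
round 1: derive deriv(b,f) via R0 from edge(b,f)
round 1: derive deriv(b,h) via R0 from edge(b,h)
round 1: derive deriv(c,g) via R0 from edge(c,g)
round 1: derive deriv(c,h) via R0 from edge(c,h)
round 1: derive deriv(c,i) via R0 from edge(c,i)
round 1: derive deriv(d,a) via R0 from edge(d,a)
round 1: derive deriv(f,a) via R0 from edge(f,a)
round 1: derive deriv(g,d) via R0 from edge(g,d)
round 1: derive deriv(g,h) via R0 from edge(g,h)
round 1: derive deriv(h,b) via R0 from edge(h,b)
round 1: derive deriv(a,a) via R2 from edge(a,g), blue(g,a)
round 1: derive deriv(a,c) via R2 from edge(a,g), blue(g,c)
round 1: derive deriv(a,d) via R2 from edge(a,b), blue(b,d)
round 1: derive deriv(a,f) via R2 from edge(a,g), blue(g,f)
round 1: derive deriv(b,d) via R2 from edge(b,f), blue(f,d)
round 1: derive deriv(b,g) via R2 from edge(b,f), blue(f,g)
round 1: derive deriv(c,a) via R2 from edge(c,g), blue(g,a)
round 1: derive deriv(c,b) via R2 from edge(c,i), blue(i,b)
round 1: derive deriv(c,c) via R2 from edge(c,g), blue(g,c)
round 1: derive deriv(c,f) via R2 from edge(c,g), blue(g,f)
round 1: derive deriv(g,a) via R2 from edge(g,d), blue(d,a)
round 1: derive deriv(h,d) via R2 from edge(h,b), blue(b,d)
round 1: derive deriv(h,i) via R2 from edge(h,b), blue(b,i)
round 2: derive deriv(b,c) via R1 from deriv(b,f), link(f,c)
round 2: derive deriv(b,i) via R1 from deriv(b,g), link(g,i)
round 2: derive deriv(h,a) via R1 from deriv(h,b), link(b,a)
round 2: derive deriv(h,c) via R1 from deriv(h,b), link(b,c)
round 2: derive deriv(h,h) via R1 from deriv(h,i), link(i,h)

yes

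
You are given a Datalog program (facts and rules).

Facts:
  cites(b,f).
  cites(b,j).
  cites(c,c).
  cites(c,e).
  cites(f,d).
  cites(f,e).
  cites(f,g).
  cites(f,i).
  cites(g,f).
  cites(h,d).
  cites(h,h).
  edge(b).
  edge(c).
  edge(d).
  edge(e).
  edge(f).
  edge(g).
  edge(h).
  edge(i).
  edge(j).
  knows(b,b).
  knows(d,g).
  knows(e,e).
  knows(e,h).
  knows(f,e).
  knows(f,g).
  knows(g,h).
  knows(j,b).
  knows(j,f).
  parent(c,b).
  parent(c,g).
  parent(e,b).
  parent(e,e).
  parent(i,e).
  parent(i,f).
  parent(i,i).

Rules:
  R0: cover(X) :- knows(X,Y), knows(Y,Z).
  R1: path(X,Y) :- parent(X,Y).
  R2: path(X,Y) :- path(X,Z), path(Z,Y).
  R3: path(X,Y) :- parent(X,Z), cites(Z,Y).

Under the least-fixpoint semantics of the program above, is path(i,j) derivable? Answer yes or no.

yes

round 1: derive path(c,b) via R1 from parent(c,b)
round 1: derive path(c,g) via R1 from parent(c,g)
round 1: derive path(e,b) via R1 from parent(e,b)
round 1: derive path(e,e) via R1 from parent(e,e)
round 1: derive path(i,e) via R1 from parent(i,e)
round 1: derive path(i,f) via R1 from parent(i,f)
round 1: derive path(i,i) via R1 from parent(i,i)
round 1: derive path(c,f) via R3 from parent(c,b), cites(b,f)
round 1: derive path(c,j) via R3 from parent(c,b), cites(b,j)
round 1: derive path(e,f) via R3 from parent(e,b), cites(b,f)
round 1: derive path(e,j) via R3 from parent(e,b), cites(b,j)
round 1: derive path(i,d) via R3 from parent(i,f), cites(f,d)
round 1: derive path(i,g) via R3 from parent(i,f), cites(f,g)
round 2: derive path(i,b) via R2 from path(i,e), path(e,b)
round 2: derive path(i,j) via R2 from path(i,e), path(e,j)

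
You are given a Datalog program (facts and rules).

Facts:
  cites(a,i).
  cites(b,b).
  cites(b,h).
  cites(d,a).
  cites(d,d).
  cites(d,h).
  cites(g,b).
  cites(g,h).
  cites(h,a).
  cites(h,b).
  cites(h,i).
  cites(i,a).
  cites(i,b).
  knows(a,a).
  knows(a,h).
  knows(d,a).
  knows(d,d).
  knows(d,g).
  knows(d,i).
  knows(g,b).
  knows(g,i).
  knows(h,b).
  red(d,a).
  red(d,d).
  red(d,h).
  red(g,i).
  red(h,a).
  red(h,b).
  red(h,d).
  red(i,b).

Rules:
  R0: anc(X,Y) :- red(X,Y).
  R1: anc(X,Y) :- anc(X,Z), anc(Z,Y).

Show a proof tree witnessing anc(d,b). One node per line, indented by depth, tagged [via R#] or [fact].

anc(d,b)  [via R1]
  anc(d,h)  [via R0]
    red(d,h)  [fact]
  anc(h,b)  [via R0]
    red(h,b)  [fact]

round 1: derive anc(d,a) via R0 from red(d,a)
round 1: derive anc(d,d) via R0 from red(d,d)
round 1: derive anc(d,h) via R0 from red(d,h)
round 1: derive anc(g,i) via R0 from red(g,i)
round 1: derive anc(h,a) via R0 from red(h,a)
round 1: derive anc(h,b) via R0 from red(h,b)
round 1: derive anc(h,d) via R0 from red(h,d)
round 1: derive anc(i,b) via R0 from red(i,b)
round 2: derive anc(d,b) via R1 from anc(d,h), anc(h,b)
round 2: derive anc(g,b) via R1 from anc(g,i), anc(i,b)
round 2: derive anc(h,h) via R1 from anc(h,d), anc(d,h)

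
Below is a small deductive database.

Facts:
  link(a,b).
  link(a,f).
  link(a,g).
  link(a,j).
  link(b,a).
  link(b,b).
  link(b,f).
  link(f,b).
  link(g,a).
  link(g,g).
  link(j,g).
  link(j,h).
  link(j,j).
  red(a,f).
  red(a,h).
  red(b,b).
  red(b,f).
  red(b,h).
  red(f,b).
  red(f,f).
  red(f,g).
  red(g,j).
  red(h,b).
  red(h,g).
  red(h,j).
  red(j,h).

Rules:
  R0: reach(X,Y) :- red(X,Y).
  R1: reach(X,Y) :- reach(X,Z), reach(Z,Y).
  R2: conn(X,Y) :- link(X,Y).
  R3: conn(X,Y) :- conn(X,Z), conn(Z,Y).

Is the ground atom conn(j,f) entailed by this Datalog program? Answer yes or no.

round 1: derive conn(a,b) via R2 from link(a,b)
round 1: derive conn(a,f) via R2 from link(a,f)
round 1: derive conn(a,g) via R2 from link(a,g)
round 1: derive conn(a,j) via R2 from link(a,j)
round 1: derive conn(b,a) via R2 from link(b,a)
round 1: derive conn(b,b) via R2 from link(b,b)
round 1: derive conn(b,f) via R2 from link(b,f)
round 1: derive conn(f,b) via R2 from link(f,b)
round 1: derive conn(g,a) via R2 from link(g,a)
round 1: derive conn(g,g) via R2 from link(g,g)
round 1: derive conn(j,g) via R2 from link(j,g)
round 1: derive conn(j,h) via R2 from link(j,h)
round 1: derive conn(j,j) via R2 from link(j,j)
round 2: derive conn(a,a) via R3 from conn(a,b), conn(b,a)
round 2: derive conn(a,h) via R3 from conn(a,j), conn(j,h)
round 2: derive conn(b,g) via R3 from conn(b,a), conn(a,g)
round 2: derive conn(b,j) via R3 from conn(b,a), conn(a,j)
round 2: derive conn(f,a) via R3 from conn(f,b), conn(b,a)
round 2: derive conn(f,f) via R3 from conn(f,b), conn(b,f)
round 2: derive conn(g,b) via R3 from conn(g,a), conn(a,b)
round 2: derive conn(g,f) via R3 from conn(g,a), conn(a,f)
round 2: derive conn(g,j) via R3 from conn(g,a), conn(a,j)
round 2: derive conn(j,a) via R3 from conn(j,g), conn(g,a)
round 3: derive conn(b,h) via R3 from conn(b,a), conn(a,h)
round 3: derive conn(f,g) via R3 from conn(f,a), conn(a,g)
round 3: derive conn(f,h) via R3 from conn(f,a), conn(a,h)
round 3: derive conn(f,j) via R3 from conn(f,a), conn(a,j)
round 3: derive conn(g,h) via R3 from conn(g,a), conn(a,h)
round 3: derive conn(j,b) via R3 from conn(j,a), conn(a,b)
round 3: derive conn(j,f) via R3 from conn(j,a), conn(a,f)

yes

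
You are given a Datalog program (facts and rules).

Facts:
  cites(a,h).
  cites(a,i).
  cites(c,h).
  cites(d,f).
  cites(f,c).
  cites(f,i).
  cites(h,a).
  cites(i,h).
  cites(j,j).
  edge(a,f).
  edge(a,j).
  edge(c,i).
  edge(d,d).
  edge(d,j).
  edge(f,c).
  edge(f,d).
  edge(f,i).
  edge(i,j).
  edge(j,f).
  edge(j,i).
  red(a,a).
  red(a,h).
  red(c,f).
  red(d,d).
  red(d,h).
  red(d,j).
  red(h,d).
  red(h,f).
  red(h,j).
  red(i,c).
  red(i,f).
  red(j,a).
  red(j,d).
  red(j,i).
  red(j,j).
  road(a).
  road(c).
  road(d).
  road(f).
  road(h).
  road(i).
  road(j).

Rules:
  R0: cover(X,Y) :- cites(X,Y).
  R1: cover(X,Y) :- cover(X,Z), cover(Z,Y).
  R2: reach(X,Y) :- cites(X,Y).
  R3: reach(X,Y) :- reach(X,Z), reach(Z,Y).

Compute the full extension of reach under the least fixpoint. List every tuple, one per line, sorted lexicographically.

reach(a,a)
reach(a,h)
reach(a,i)
reach(c,a)
reach(c,h)
reach(c,i)
reach(d,a)
reach(d,c)
reach(d,f)
reach(d,h)
reach(d,i)
reach(f,a)
reach(f,c)
reach(f,h)
reach(f,i)
reach(h,a)
reach(h,h)
reach(h,i)
reach(i,a)
reach(i,h)
reach(i,i)
reach(j,j)

round 1: derive reach(a,h) via R2 from cites(a,h)
round 1: derive reach(a,i) via R2 from cites(a,i)
round 1: derive reach(c,h) via R2 from cites(c,h)
round 1: derive reach(d,f) via R2 from cites(d,f)
round 1: derive reach(f,c) via R2 from cites(f,c)
round 1: derive reach(f,i) via R2 from cites(f,i)
round 1: derive reach(h,a) via R2 from cites(h,a)
round 1: derive reach(i,h) via R2 from cites(i,h)
round 1: derive reach(j,j) via R2 from cites(j,j)
round 2: derive reach(a,a) via R3 from reach(a,h), reach(h,a)
round 2: derive reach(c,a) via R3 from reach(c,h), reach(h,a)
round 2: derive reach(d,c) via R3 from reach(d,f), reach(f,c)
round 2: derive reach(d,i) via R3 from reach(d,f), reach(f,i)
round 2: derive reach(f,h) via R3 from reach(f,c), reach(c,h)
round 2: derive reach(h,h) via R3 from reach(h,a), reach(a,h)
round 2: derive reach(h,i) via R3 from reach(h,a), reach(a,i)
round 2: derive reach(i,a) via R3 from reach(i,h), reach(h,a)
round 3: derive reach(c,i) via R3 from reach(c,a), reach(a,i)
round 3: derive reach(d,a) via R3 from reach(d,c), reach(c,a)
round 3: derive reach(d,h) via R3 from reach(d,c), reach(c,h)
round 3: derive reach(f,a) via R3 from reach(f,c), reach(c,a)
round 3: derive reach(i,i) via R3 from reach(i,a), reach(a,i)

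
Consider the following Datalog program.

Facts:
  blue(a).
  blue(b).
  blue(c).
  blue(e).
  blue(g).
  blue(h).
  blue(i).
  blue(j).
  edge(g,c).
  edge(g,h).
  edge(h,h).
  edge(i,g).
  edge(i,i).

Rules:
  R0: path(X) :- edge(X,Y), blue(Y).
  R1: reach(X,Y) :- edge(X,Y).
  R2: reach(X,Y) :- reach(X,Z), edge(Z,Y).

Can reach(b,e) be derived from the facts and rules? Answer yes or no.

no

round 1: derive reach(g,c) via R1 from edge(g,c)
round 1: derive reach(g,h) via R1 from edge(g,h)
round 1: derive reach(h,h) via R1 from edge(h,h)
round 1: derive reach(i,g) via R1 from edge(i,g)
round 1: derive reach(i,i) via R1 from edge(i,i)
round 2: derive reach(i,c) via R2 from reach(i,g), edge(g,c)
round 2: derive reach(i,h) via R2 from reach(i,g), edge(g,h)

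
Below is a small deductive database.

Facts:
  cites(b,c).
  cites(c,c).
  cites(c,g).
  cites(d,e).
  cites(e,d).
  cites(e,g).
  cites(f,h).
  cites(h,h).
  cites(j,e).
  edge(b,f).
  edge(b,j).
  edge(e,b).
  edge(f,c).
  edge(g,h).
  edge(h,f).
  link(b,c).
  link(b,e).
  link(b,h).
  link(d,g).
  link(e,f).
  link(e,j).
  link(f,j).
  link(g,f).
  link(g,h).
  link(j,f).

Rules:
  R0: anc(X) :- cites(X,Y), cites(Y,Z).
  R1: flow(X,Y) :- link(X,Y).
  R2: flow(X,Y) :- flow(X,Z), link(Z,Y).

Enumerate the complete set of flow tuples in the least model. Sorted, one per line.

flow(b,c)
flow(b,e)
flow(b,f)
flow(b,h)
flow(b,j)
flow(d,f)
flow(d,g)
flow(d,h)
flow(d,j)
flow(e,f)
flow(e,j)
flow(f,f)
flow(f,j)
flow(g,f)
flow(g,h)
flow(g,j)
flow(j,f)
flow(j,j)

round 1: derive flow(b,c) via R1 from link(b,c)
round 1: derive flow(b,e) via R1 from link(b,e)
round 1: derive flow(b,h) via R1 from link(b,h)
round 1: derive flow(d,g) via R1 from link(d,g)
round 1: derive flow(e,f) via R1 from link(e,f)
round 1: derive flow(e,j) via R1 from link(e,j)
round 1: derive flow(f,j) via R1 from link(f,j)
round 1: derive flow(g,f) via R1 from link(g,f)
round 1: derive flow(g,h) via R1 from link(g,h)
round 1: derive flow(j,f) via R1 from link(j,f)
round 2: derive flow(b,f) via R2 from flow(b,e), link(e,f)
round 2: derive flow(b,j) via R2 from flow(b,e), link(e,j)
round 2: derive flow(d,f) via R2 from flow(d,g), link(g,f)
round 2: derive flow(d,h) via R2 from flow(d,g), link(g,h)
round 2: derive flow(f,f) via R2 from flow(f,j), link(j,f)
round 2: derive flow(g,j) via R2 from flow(g,f), link(f,j)
round 2: derive flow(j,j) via R2 from flow(j,f), link(f,j)
round 3: derive flow(d,j) via R2 from flow(d,f), link(f,j)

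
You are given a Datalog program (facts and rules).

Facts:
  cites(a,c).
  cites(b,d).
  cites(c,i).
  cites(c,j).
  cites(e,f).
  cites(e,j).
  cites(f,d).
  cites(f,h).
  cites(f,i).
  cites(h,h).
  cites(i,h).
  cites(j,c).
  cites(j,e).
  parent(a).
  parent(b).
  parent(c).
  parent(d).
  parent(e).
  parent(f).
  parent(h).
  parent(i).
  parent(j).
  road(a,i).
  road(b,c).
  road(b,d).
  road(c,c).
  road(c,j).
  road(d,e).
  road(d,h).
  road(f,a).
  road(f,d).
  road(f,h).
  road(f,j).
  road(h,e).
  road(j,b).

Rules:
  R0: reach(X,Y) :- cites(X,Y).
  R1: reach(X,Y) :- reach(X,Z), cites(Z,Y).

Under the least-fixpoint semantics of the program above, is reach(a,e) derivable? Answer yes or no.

yes

round 1: derive reach(a,c) via R0 from cites(a,c)
round 1: derive reach(b,d) via R0 from cites(b,d)
round 1: derive reach(c,i) via R0 from cites(c,i)
round 1: derive reach(c,j) via R0 from cites(c,j)
round 1: derive reach(e,f) via R0 from cites(e,f)
round 1: derive reach(e,j) via R0 from cites(e,j)
round 1: derive reach(f,d) via R0 from cites(f,d)
round 1: derive reach(f,h) via R0 from cites(f,h)
round 1: derive reach(f,i) via R0 from cites(f,i)
round 1: derive reach(h,h) via R0 from cites(h,h)
round 1: derive reach(i,h) via R0 from cites(i,h)
round 1: derive reach(j,c) via R0 from cites(j,c)
round 1: derive reach(j,e) via R0 from cites(j,e)
round 2: derive reach(a,i) via R1 from reach(a,c), cites(c,i)
round 2: derive reach(a,j) via R1 from reach(a,c), cites(c,j)
round 2: derive reach(c,c) via R1 from reach(c,j), cites(j,c)
round 2: derive reach(c,e) via R1 from reach(c,j), cites(j,e)
round 2: derive reach(c,h) via R1 from reach(c,i), cites(i,h)
round 2: derive reach(e,c) via R1 from reach(e,j), cites(j,c)
round 2: derive reach(e,d) via R1 from reach(e,f), cites(f,d)
round 2: derive reach(e,e) via R1 from reach(e,j), cites(j,e)
round 2: derive reach(e,h) via R1 from reach(e,f), cites(f,h)
round 2: derive reach(e,i) via R1 from reach(e,f), cites(f,i)
round 2: derive reach(j,f) via R1 from reach(j,e), cites(e,f)
round 2: derive reach(j,i) via R1 from reach(j,c), cites(c,i)
round 2: derive reach(j,j) via R1 from reach(j,c), cites(c,j)
round 3: derive reach(a,e) via R1 from reach(a,j), cites(j,e)
round 3: derive reach(a,h) via R1 from reach(a,i), cites(i,h)
round 3: derive reach(c,f) via R1 from reach(c,e), cites(e,f)
round 3: derive reach(j,d) via R1 from reach(j,f), cites(f,d)
round 3: derive reach(j,h) via R1 from reach(j,f), cites(f,h)
round 4: derive reach(a,f) via R1 from reach(a,e), cites(e,f)
round 4: derive reach(c,d) via R1 from reach(c,f), cites(f,d)
round 5: derive reach(a,d) via R1 from reach(a,f), cites(f,d)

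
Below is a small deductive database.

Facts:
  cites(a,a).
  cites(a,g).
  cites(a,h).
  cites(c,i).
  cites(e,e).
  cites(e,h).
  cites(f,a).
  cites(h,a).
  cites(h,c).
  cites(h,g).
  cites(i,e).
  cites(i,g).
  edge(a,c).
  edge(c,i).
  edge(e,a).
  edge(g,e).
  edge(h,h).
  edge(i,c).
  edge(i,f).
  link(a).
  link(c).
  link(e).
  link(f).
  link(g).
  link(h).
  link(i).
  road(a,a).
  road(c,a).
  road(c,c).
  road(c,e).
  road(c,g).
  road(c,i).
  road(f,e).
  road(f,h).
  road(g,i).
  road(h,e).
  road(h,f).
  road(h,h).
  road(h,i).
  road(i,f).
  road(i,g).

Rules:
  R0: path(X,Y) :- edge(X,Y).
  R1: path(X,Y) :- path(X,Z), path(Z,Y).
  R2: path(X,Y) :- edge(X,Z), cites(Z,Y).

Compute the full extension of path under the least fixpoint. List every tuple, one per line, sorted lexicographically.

path(a,a)
path(a,c)
path(a,e)
path(a,f)
path(a,g)
path(a,h)
path(a,i)
path(c,a)
path(c,c)
path(c,e)
path(c,f)
path(c,g)
path(c,h)
path(c,i)
path(e,a)
path(e,c)
path(e,e)
path(e,f)
path(e,g)
path(e,h)
path(e,i)
path(g,a)
path(g,c)
path(g,e)
path(g,f)
path(g,g)
path(g,h)
path(g,i)
path(h,a)
path(h,c)
path(h,e)
path(h,f)
path(h,g)
path(h,h)
path(h,i)
path(i,a)
path(i,c)
path(i,e)
path(i,f)
path(i,g)
path(i,h)
path(i,i)

round 1: derive path(a,c) via R0 from edge(a,c)
round 1: derive path(c,i) via R0 from edge(c,i)
round 1: derive path(e,a) via R0 from edge(e,a)
round 1: derive path(g,e) via R0 from edge(g,e)
round 1: derive path(h,h) via R0 from edge(h,h)
round 1: derive path(i,c) via R0 from edge(i,c)
round 1: derive path(i,f) via R0 from edge(i,f)
round 1: derive path(a,i) via R2 from edge(a,c), cites(c,i)
round 1: derive path(c,e) via R2 from edge(c,i), cites(i,e)
round 1: derive path(c,g) via R2 from edge(c,i), cites(i,g)
round 1: derive path(e,g) via R2 from edge(e,a), cites(a,g)
round 1: derive path(e,h) via R2 from edge(e,a), cites(a,h)
round 1: derive path(g,h) via R2 from edge(g,e), cites(e,h)
round 1: derive path(h,a) via R2 from edge(h,h), cites(h,a)
round 1: derive path(h,c) via R2 from edge(h,h), cites(h,c)
round 1: derive path(h,g) via R2 from edge(h,h), cites(h,g)
round 1: derive path(i,a) via R2 from edge(i,f), cites(f,a)
round 1: derive path(i,i) via R2 from edge(i,c), cites(c,i)
round 2: derive path(a,a) via R1 from path(a,i), path(i,a)
round 2: derive path(a,e) via R1 from path(a,c), path(c,e)
round 2: derive path(a,f) via R1 from path(a,i), path(i,f)
round 2: derive path(a,g) via R1 from path(a,c), path(c,g)
round 2: derive path(c,a) via R1 from path(c,e), path(e,a)
round 2: derive path(c,c) via R1 from path(c,i), path(i,c)
round 2: derive path(c,f) via R1 from path(c,i), path(i,f)
round 2: derive path(c,h) via R1 from path(c,e), path(e,h)
round 2: derive path(e,c) via R1 from path(e,a), path(a,c)
round 2: derive path(e,e) via R1 from path(e,g), path(g,e)
round 2: derive path(e,i) via R1 from path(e,a), path(a,i)
round 2: derive path(g,a) via R1 from path(g,e), path(e,a)
round 2: derive path(g,c) via R1 from path(g,h), path(h,c)
round 2: derive path(g,g) via R1 from path(g,e), path(e,g)
round 2: derive path(h,e) via R1 from path(h,c), path(c,e)
round 2: derive path(h,i) via R1 from path(h,a), path(a,i)
round 2: derive path(i,e) via R1 from path(i,c), path(c,e)
round 2: derive path(i,g) via R1 from path(i,c), path(c,g)
round 3: derive path(a,h) via R1 from path(a,c), path(c,h)
round 3: derive path(e,f) via R1 from path(e,a), path(a,f)
round 3: derive path(g,f) via R1 from path(g,a), path(a,f)
round 3: derive path(g,i) via R1 from path(g,a), path(a,i)
round 3: derive path(h,f) via R1 from path(h,a), path(a,f)
round 3: derive path(i,h) via R1 from path(i,c), path(c,h)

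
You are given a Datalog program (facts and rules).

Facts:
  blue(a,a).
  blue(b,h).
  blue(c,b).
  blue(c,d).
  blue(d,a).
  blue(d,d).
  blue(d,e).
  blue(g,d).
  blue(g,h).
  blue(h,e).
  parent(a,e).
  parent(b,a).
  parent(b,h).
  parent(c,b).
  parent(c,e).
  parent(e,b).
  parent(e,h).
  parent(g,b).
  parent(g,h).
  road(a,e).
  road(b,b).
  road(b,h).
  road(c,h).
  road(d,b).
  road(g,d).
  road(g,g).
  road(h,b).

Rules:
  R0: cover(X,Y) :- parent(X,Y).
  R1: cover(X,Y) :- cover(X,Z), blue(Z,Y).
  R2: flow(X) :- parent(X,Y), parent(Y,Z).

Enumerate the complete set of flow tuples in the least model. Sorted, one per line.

flow(a)
flow(b)
flow(c)
flow(e)
flow(g)

round 1: derive flow(a) via R2 from parent(a,e), parent(e,b)
round 1: derive flow(b) via R2 from parent(b,a), parent(a,e)
round 1: derive flow(c) via R2 from parent(c,b), parent(b,a)
round 1: derive flow(e) via R2 from parent(e,b), parent(b,a)
round 1: derive flow(g) via R2 from parent(g,b), parent(b,a)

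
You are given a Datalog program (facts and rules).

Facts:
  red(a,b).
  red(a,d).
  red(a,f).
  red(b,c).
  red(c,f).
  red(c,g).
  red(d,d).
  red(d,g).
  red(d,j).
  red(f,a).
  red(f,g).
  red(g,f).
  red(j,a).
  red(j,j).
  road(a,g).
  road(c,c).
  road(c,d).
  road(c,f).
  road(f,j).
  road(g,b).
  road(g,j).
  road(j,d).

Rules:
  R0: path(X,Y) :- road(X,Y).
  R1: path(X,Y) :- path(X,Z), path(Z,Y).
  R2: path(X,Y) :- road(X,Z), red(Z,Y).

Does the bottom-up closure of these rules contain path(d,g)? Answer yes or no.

round 1: derive path(a,g) via R0 from road(a,g)
round 1: derive path(c,c) via R0 from road(c,c)
round 1: derive path(c,d) via R0 from road(c,d)
round 1: derive path(c,f) via R0 from road(c,f)
round 1: derive path(f,j) via R0 from road(f,j)
round 1: derive path(g,b) via R0 from road(g,b)
round 1: derive path(g,j) via R0 from road(g,j)
round 1: derive path(j,d) via R0 from road(j,d)
round 1: derive path(a,f) via R2 from road(a,g), red(g,f)
round 1: derive path(c,a) via R2 from road(c,f), red(f,a)
round 1: derive path(c,g) via R2 from road(c,c), red(c,g)
round 1: derive path(c,j) via R2 from road(c,d), red(d,j)
round 1: derive path(f,a) via R2 from road(f,j), red(j,a)
round 1: derive path(g,a) via R2 from road(g,j), red(j,a)
round 1: derive path(g,c) via R2 from road(g,b), red(b,c)
round 1: derive path(j,g) via R2 from road(j,d), red(d,g)
round 1: derive path(j,j) via R2 from road(j,d), red(d,j)
round 2: derive path(a,a) via R1 from path(a,f), path(f,a)
round 2: derive path(a,b) via R1 from path(a,g), path(g,b)
round 2: derive path(a,c) via R1 from path(a,g), path(g,c)
round 2: derive path(a,j) via R1 from path(a,f), path(f,j)
round 2: derive path(c,b) via R1 from path(c,g), path(g,b)
round 2: derive path(f,d) via R1 from path(f,j), path(j,d)
round 2: derive path(f,f) via R1 from path(f,a), path(a,f)
round 2: derive path(f,g) via R1 from path(f,a), path(a,g)
round 2: derive path(g,d) via R1 from path(g,c), path(c,d)
round 2: derive path(g,f) via R1 from path(g,a), path(a,f)
round 2: derive path(g,g) via R1 from path(g,a), path(a,g)
round 2: derive path(j,a) via R1 from path(j,g), path(g,a)
round 2: derive path(j,b) via R1 from path(j,g), path(g,b)
round 2: derive path(j,c) via R1 from path(j,g), path(g,c)
round 3: derive path(a,d) via R1 from path(a,c), path(c,d)
round 3: derive path(f,b) via R1 from path(f,a), path(a,b)
round 3: derive path(f,c) via R1 from path(f,a), path(a,c)
round 3: derive path(j,f) via R1 from path(j,a), path(a,f)

no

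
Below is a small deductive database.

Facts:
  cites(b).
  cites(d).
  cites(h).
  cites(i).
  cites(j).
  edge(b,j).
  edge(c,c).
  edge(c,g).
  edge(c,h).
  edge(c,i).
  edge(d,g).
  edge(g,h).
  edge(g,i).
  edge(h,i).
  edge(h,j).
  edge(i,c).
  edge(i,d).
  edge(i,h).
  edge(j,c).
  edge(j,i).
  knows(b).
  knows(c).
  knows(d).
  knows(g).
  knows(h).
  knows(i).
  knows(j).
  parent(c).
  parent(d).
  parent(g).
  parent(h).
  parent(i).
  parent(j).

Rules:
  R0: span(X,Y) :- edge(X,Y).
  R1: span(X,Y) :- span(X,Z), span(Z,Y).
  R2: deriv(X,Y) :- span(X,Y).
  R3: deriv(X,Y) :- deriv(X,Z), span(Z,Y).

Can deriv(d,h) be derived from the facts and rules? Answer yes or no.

round 1: derive span(b,j) via R0 from edge(b,j)
round 1: derive span(c,c) via R0 from edge(c,c)
round 1: derive span(c,g) via R0 from edge(c,g)
round 1: derive span(c,h) via R0 from edge(c,h)
round 1: derive span(c,i) via R0 from edge(c,i)
round 1: derive span(d,g) via R0 from edge(d,g)
round 1: derive span(g,h) via R0 from edge(g,h)
round 1: derive span(g,i) via R0 from edge(g,i)
round 1: derive span(h,i) via R0 from edge(h,i)
round 1: derive span(h,j) via R0 from edge(h,j)
round 1: derive span(i,c) via R0 from edge(i,c)
round 1: derive span(i,d) via R0 from edge(i,d)
round 1: derive span(i,h) via R0 from edge(i,h)
round 1: derive span(j,c) via R0 from edge(j,c)
round 1: derive span(j,i) via R0 from edge(j,i)
round 2: derive span(b,c) via R1 from span(b,j), span(j,c)
round 2: derive span(b,i) via R1 from span(b,j), span(j,i)
round 2: derive span(c,d) via R1 from span(c,i), span(i,d)
round 2: derive span(c,j) via R1 from span(c,h), span(h,j)
round 2: derive span(d,h) via R1 from span(d,g), span(g,h)
round 2: derive span(d,i) via R1 from span(d,g), span(g,i)
round 2: derive span(g,c) via R1 from span(g,i), span(i,c)
round 2: derive span(g,d) via R1 from span(g,i), span(i,d)
round 2: derive span(g,j) via R1 from span(g,h), span(h,j)
round 2: derive span(h,c) via R1 from span(h,i), span(i,c)
round 2: derive span(h,d) via R1 from span(h,i), span(i,d)
round 2: derive span(h,h) via R1 from span(h,i), span(i,h)
round 2: derive span(i,g) via R1 from span(i,c), span(c,g)
round 2: derive span(i,i) via R1 from span(i,c), span(c,i)
round 2: derive span(i,j) via R1 from span(i,h), span(h,j)
round 2: derive span(j,d) via R1 from span(j,i), span(i,d)
round 2: derive span(j,g) via R1 from span(j,c), span(c,g)
round 2: derive span(j,h) via R1 from span(j,c), span(c,h)
round 2: derive deriv(b,j) via R2 from span(b,j)
round 2: derive deriv(c,c) via R2 from span(c,c)
round 2: derive deriv(c,g) via R2 from span(c,g)
round 2: derive deriv(c,h) via R2 from span(c,h)
round 2: derive deriv(c,i) via R2 from span(c,i)
round 2: derive deriv(d,g) via R2 from span(d,g)
round 2: derive deriv(g,h) via R2 from span(g,h)
round 2: derive deriv(g,i) via R2 from span(g,i)
round 2: derive deriv(h,i) via R2 from span(h,i)
round 2: derive deriv(h,j) via R2 from span(h,j)
round 2: derive deriv(i,c) via R2 from span(i,c)
round 2: derive deriv(i,d) via R2 from span(i,d)
round 2: derive deriv(i,h) via R2 from span(i,h)
round 2: derive deriv(j,c) via R2 from span(j,c)
round 2: derive deriv(j,i) via R2 from span(j,i)
round 3: derive span(b,d) via R1 from span(b,c), span(c,d)
round 3: derive span(b,g) via R1 from span(b,c), span(c,g)
round 3: derive span(b,h) via R1 from span(b,c), span(c,h)
round 3: derive span(d,c) via R1 from span(d,g), span(g,c)
round 3: derive span(d,d) via R1 from span(d,g), span(g,d)
round 3: derive span(d,j) via R1 from span(d,g), span(g,j)
round 3: derive span(g,g) via R1 from span(g,c), span(c,g)
round 3: derive span(h,g) via R1 from span(h,c), span(c,g)
round 3: derive span(j,j) via R1 from span(j,c), span(c,j)
round 3: derive deriv(b,c) via R2 from span(b,c)
round 3: derive deriv(b,i) via R2 from span(b,i)
round 3: derive deriv(c,d) via R2 from span(c,d)
round 3: derive deriv(c,j) via R2 from span(c,j)
round 3: derive deriv(d,h) via R2 from span(d,h)
round 3: derive deriv(d,i) via R2 from span(d,i)
round 3: derive deriv(g,c) via R2 from span(g,c)
round 3: derive deriv(g,d) via R2 from span(g,d)
round 3: derive deriv(g,j) via R2 from span(g,j)
round 3: derive deriv(h,c) via R2 from span(h,c)
round 3: derive deriv(h,d) via R2 from span(h,d)
round 3: derive deriv(h,h) via R2 from span(h,h)
round 3: derive deriv(i,g) via R2 from span(i,g)
round 3: derive deriv(i,i) via R2 from span(i,i)
round 3: derive deriv(i,j) via R2 from span(i,j)
round 3: derive deriv(j,d) via R2 from span(j,d)
round 3: derive deriv(j,g) via R2 from span(j,g)
round 3: derive deriv(j,h) via R2 from span(j,h)
round 3: derive deriv(b,d) via R3 from deriv(b,j), span(j,d)
round 3: derive deriv(b,g) via R3 from deriv(b,j), span(j,g)
round 3: derive deriv(b,h) via R3 from deriv(b,j), span(j,h)
round 3: derive deriv(d,c) via R3 from deriv(d,g), span(g,c)
round 3: derive deriv(d,d) via R3 from deriv(d,g), span(g,d)
round 3: derive deriv(d,j) via R3 from deriv(d,g), span(g,j)
round 3: derive deriv(g,g) via R3 from deriv(g,i), span(i,g)
round 3: derive deriv(h,g) via R3 from deriv(h,i), span(i,g)
round 3: derive deriv(j,j) via R3 from deriv(j,c), span(c,j)

yes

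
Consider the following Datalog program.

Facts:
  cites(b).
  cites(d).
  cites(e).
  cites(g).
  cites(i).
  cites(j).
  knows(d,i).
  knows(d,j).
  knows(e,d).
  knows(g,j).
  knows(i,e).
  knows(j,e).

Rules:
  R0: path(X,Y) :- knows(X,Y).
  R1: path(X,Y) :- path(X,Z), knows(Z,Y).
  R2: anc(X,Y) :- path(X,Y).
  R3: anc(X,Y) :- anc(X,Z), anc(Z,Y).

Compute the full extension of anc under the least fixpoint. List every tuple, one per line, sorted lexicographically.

round 1: derive path(d,i) via R0 from knows(d,i)
round 1: derive path(d,j) via R0 from knows(d,j)
round 1: derive path(e,d) via R0 from knows(e,d)
round 1: derive path(g,j) via R0 from knows(g,j)
round 1: derive path(i,e) via R0 from knows(i,e)
round 1: derive path(j,e) via R0 from knows(j,e)
round 2: derive path(d,e) via R1 from path(d,i), knows(i,e)
round 2: derive path(e,i) via R1 from path(e,d), knows(d,i)
round 2: derive path(e,j) via R1 from path(e,d), knows(d,j)
round 2: derive path(g,e) via R1 from path(g,j), knows(j,e)
round 2: derive path(i,d) via R1 from path(i,e), knows(e,d)
round 2: derive path(j,d) via R1 from path(j,e), knows(e,d)
round 2: derive anc(d,i) via R2 from path(d,i)
round 2: derive anc(d,j) via R2 from path(d,j)
round 2: derive anc(e,d) via R2 from path(e,d)
round 2: derive anc(g,j) via R2 from path(g,j)
round 2: derive anc(i,e) via R2 from path(i,e)
round 2: derive anc(j,e) via R2 from path(j,e)
round 3: derive path(d,d) via R1 from path(d,e), knows(e,d)
round 3: derive path(e,e) via R1 from path(e,i), knows(i,e)
round 3: derive path(g,d) via R1 from path(g,e), knows(e,d)
round 3: derive path(i,i) via R1 from path(i,d), knows(d,i)
round 3: derive path(i,j) via R1 from path(i,d), knows(d,j)
round 3: derive path(j,i) via R1 from path(j,d), knows(d,i)
round 3: derive path(j,j) via R1 from path(j,d), knows(d,j)
round 3: derive anc(d,e) via R2 from path(d,e)
round 3: derive anc(e,i) via R2 from path(e,i)
round 3: derive anc(e,j) via R2 from path(e,j)
round 3: derive anc(g,e) via R2 from path(g,e)
round 3: derive anc(i,d) via R2 from path(i,d)
round 3: derive anc(j,d) via R2 from path(j,d)
round 4: derive path(g,i) via R1 from path(g,d), knows(d,i)
round 4: derive anc(d,d) via R2 from path(d,d)
round 4: derive anc(e,e) via R2 from path(e,e)
round 4: derive anc(g,d) via R2 from path(g,d)
round 4: derive anc(i,i) via R2 from path(i,i)
round 4: derive anc(i,j) via R2 from path(i,j)
round 4: derive anc(j,i) via R2 from path(j,i)
round 4: derive anc(j,j) via R2 from path(j,j)
round 4: derive anc(g,i) via R3 from anc(g,e), anc(e,i)

anc(d,d)
anc(d,e)
anc(d,i)
anc(d,j)
anc(e,d)
anc(e,e)
anc(e,i)
anc(e,j)
anc(g,d)
anc(g,e)
anc(g,i)
anc(g,j)
anc(i,d)
anc(i,e)
anc(i,i)
anc(i,j)
anc(j,d)
anc(j,e)
anc(j,i)
anc(j,j)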